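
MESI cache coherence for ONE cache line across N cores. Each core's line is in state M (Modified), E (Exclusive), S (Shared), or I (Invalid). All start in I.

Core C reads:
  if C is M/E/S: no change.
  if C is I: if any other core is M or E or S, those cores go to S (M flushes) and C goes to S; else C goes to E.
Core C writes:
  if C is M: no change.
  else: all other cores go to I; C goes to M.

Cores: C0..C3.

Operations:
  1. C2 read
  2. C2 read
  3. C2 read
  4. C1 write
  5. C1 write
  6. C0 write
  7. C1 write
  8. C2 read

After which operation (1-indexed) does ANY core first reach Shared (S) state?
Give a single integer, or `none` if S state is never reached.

Answer: 8

Derivation:
Op 1: C2 read [C2 read from I: no other sharers -> C2=E (exclusive)] -> [I,I,E,I]
Op 2: C2 read [C2 read: already in E, no change] -> [I,I,E,I]
Op 3: C2 read [C2 read: already in E, no change] -> [I,I,E,I]
Op 4: C1 write [C1 write: invalidate ['C2=E'] -> C1=M] -> [I,M,I,I]
Op 5: C1 write [C1 write: already M (modified), no change] -> [I,M,I,I]
Op 6: C0 write [C0 write: invalidate ['C1=M'] -> C0=M] -> [M,I,I,I]
Op 7: C1 write [C1 write: invalidate ['C0=M'] -> C1=M] -> [I,M,I,I]
Op 8: C2 read [C2 read from I: others=['C1=M'] -> C2=S, others downsized to S] -> [I,S,S,I]
  -> First S state at op 8; remaining ops need not be traced.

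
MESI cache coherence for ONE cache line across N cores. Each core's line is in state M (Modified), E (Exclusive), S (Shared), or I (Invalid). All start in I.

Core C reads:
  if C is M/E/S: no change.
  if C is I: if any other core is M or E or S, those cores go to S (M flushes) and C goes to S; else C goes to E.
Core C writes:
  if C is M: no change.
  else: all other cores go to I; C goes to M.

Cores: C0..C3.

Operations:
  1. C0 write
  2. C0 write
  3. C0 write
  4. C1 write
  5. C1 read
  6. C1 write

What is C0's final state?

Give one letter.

Answer: I

Derivation:
Op 1: C0 write [C0 write: invalidate none -> C0=M] -> [M,I,I,I]
Op 2: C0 write [C0 write: already M (modified), no change] -> [M,I,I,I]
Op 3: C0 write [C0 write: already M (modified), no change] -> [M,I,I,I]
Op 4: C1 write [C1 write: invalidate ['C0=M'] -> C1=M] -> [I,M,I,I]
Op 5: C1 read [C1 read: already in M, no change] -> [I,M,I,I]
Op 6: C1 write [C1 write: already M (modified), no change] -> [I,M,I,I]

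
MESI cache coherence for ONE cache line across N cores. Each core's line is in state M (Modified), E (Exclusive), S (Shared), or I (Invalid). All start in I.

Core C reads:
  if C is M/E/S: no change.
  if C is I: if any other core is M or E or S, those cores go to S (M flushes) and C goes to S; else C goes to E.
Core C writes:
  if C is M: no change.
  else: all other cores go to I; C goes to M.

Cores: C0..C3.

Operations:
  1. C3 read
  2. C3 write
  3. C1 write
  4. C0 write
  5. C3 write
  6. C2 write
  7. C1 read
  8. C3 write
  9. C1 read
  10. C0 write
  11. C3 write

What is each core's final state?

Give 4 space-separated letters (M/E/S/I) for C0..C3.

Answer: I I I M

Derivation:
Op 1: C3 read [C3 read from I: no other sharers -> C3=E (exclusive)] -> [I,I,I,E]
Op 2: C3 write [C3 write: invalidate none -> C3=M] -> [I,I,I,M]
Op 3: C1 write [C1 write: invalidate ['C3=M'] -> C1=M] -> [I,M,I,I]
Op 4: C0 write [C0 write: invalidate ['C1=M'] -> C0=M] -> [M,I,I,I]
Op 5: C3 write [C3 write: invalidate ['C0=M'] -> C3=M] -> [I,I,I,M]
Op 6: C2 write [C2 write: invalidate ['C3=M'] -> C2=M] -> [I,I,M,I]
Op 7: C1 read [C1 read from I: others=['C2=M'] -> C1=S, others downsized to S] -> [I,S,S,I]
Op 8: C3 write [C3 write: invalidate ['C1=S', 'C2=S'] -> C3=M] -> [I,I,I,M]
Op 9: C1 read [C1 read from I: others=['C3=M'] -> C1=S, others downsized to S] -> [I,S,I,S]
Op 10: C0 write [C0 write: invalidate ['C1=S', 'C3=S'] -> C0=M] -> [M,I,I,I]
Op 11: C3 write [C3 write: invalidate ['C0=M'] -> C3=M] -> [I,I,I,M]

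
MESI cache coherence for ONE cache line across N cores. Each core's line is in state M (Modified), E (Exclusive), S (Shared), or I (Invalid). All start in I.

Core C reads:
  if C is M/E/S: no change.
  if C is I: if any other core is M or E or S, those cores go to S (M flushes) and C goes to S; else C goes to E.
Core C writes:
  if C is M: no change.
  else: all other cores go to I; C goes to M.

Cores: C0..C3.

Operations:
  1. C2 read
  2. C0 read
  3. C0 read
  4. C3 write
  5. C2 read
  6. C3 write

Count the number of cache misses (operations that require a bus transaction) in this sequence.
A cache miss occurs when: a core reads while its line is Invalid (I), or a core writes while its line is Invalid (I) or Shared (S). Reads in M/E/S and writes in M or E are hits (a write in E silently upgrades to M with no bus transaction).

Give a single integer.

Op 1: C2 read [C2 read from I: no other sharers -> C2=E (exclusive)] -> [I,I,E,I] [MISS #1: read from I]
Op 2: C0 read [C0 read from I: others=['C2=E'] -> C0=S, others downsized to S] -> [S,I,S,I] [MISS #2: read from I]
Op 3: C0 read [C0 read: already in S, no change] -> [S,I,S,I] [hit: read from S]
Op 4: C3 write [C3 write: invalidate ['C0=S', 'C2=S'] -> C3=M] -> [I,I,I,M] [MISS #3: write from I]
Op 5: C2 read [C2 read from I: others=['C3=M'] -> C2=S, others downsized to S] -> [I,I,S,S] [MISS #4: read from I]
Op 6: C3 write [C3 write: invalidate ['C2=S'] -> C3=M] -> [I,I,I,M] [MISS #5: write from S]

Answer: 5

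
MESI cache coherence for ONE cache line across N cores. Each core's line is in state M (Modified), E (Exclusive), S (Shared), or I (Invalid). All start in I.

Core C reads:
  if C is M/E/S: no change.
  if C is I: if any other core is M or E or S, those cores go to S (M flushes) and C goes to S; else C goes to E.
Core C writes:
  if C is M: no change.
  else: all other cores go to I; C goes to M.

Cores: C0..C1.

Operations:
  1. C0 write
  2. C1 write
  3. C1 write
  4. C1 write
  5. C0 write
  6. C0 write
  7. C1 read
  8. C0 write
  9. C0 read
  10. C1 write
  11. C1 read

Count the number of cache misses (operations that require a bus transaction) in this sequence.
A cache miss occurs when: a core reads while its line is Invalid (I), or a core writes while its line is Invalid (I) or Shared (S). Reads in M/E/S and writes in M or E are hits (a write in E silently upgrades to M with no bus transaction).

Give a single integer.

Op 1: C0 write [C0 write: invalidate none -> C0=M] -> [M,I] [MISS #1: write from I]
Op 2: C1 write [C1 write: invalidate ['C0=M'] -> C1=M] -> [I,M] [MISS #2: write from I]
Op 3: C1 write [C1 write: already M (modified), no change] -> [I,M] [hit: write from M]
Op 4: C1 write [C1 write: already M (modified), no change] -> [I,M] [hit: write from M]
Op 5: C0 write [C0 write: invalidate ['C1=M'] -> C0=M] -> [M,I] [MISS #3: write from I]
Op 6: C0 write [C0 write: already M (modified), no change] -> [M,I] [hit: write from M]
Op 7: C1 read [C1 read from I: others=['C0=M'] -> C1=S, others downsized to S] -> [S,S] [MISS #4: read from I]
Op 8: C0 write [C0 write: invalidate ['C1=S'] -> C0=M] -> [M,I] [MISS #5: write from S]
Op 9: C0 read [C0 read: already in M, no change] -> [M,I] [hit: read from M]
Op 10: C1 write [C1 write: invalidate ['C0=M'] -> C1=M] -> [I,M] [MISS #6: write from I]
Op 11: C1 read [C1 read: already in M, no change] -> [I,M] [hit: read from M]

Answer: 6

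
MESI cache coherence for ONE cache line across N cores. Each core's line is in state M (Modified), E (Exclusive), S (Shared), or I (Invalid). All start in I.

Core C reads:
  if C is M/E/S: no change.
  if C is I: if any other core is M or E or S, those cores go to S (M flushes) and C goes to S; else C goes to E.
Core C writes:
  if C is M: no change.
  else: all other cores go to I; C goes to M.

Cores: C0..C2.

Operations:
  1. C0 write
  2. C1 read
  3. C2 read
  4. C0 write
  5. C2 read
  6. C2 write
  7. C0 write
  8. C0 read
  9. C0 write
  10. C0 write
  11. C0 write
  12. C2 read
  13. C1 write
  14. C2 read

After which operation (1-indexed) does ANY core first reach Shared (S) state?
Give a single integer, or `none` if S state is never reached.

Answer: 2

Derivation:
Op 1: C0 write [C0 write: invalidate none -> C0=M] -> [M,I,I]
Op 2: C1 read [C1 read from I: others=['C0=M'] -> C1=S, others downsized to S] -> [S,S,I]
  -> First S state at op 2; remaining ops need not be traced.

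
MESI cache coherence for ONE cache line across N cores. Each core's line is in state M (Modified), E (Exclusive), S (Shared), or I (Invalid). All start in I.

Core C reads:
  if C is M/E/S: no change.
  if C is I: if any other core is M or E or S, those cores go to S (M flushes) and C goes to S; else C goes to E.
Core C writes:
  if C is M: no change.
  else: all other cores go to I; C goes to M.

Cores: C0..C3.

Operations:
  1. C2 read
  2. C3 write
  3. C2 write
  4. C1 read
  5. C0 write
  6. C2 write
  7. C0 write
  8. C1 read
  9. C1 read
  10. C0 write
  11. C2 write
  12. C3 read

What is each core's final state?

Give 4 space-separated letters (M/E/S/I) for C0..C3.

Answer: I I S S

Derivation:
Op 1: C2 read [C2 read from I: no other sharers -> C2=E (exclusive)] -> [I,I,E,I]
Op 2: C3 write [C3 write: invalidate ['C2=E'] -> C3=M] -> [I,I,I,M]
Op 3: C2 write [C2 write: invalidate ['C3=M'] -> C2=M] -> [I,I,M,I]
Op 4: C1 read [C1 read from I: others=['C2=M'] -> C1=S, others downsized to S] -> [I,S,S,I]
Op 5: C0 write [C0 write: invalidate ['C1=S', 'C2=S'] -> C0=M] -> [M,I,I,I]
Op 6: C2 write [C2 write: invalidate ['C0=M'] -> C2=M] -> [I,I,M,I]
Op 7: C0 write [C0 write: invalidate ['C2=M'] -> C0=M] -> [M,I,I,I]
Op 8: C1 read [C1 read from I: others=['C0=M'] -> C1=S, others downsized to S] -> [S,S,I,I]
Op 9: C1 read [C1 read: already in S, no change] -> [S,S,I,I]
Op 10: C0 write [C0 write: invalidate ['C1=S'] -> C0=M] -> [M,I,I,I]
Op 11: C2 write [C2 write: invalidate ['C0=M'] -> C2=M] -> [I,I,M,I]
Op 12: C3 read [C3 read from I: others=['C2=M'] -> C3=S, others downsized to S] -> [I,I,S,S]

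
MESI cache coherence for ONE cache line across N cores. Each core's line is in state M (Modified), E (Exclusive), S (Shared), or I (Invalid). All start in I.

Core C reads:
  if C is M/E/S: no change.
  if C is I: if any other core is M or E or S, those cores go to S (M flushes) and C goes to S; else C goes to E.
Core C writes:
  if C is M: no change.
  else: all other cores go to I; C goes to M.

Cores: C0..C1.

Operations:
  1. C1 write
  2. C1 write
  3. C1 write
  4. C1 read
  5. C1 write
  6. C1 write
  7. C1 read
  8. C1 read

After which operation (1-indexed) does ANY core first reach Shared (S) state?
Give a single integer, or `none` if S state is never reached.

Answer: none

Derivation:
Op 1: C1 write [C1 write: invalidate none -> C1=M] -> [I,M]
Op 2: C1 write [C1 write: already M (modified), no change] -> [I,M]
Op 3: C1 write [C1 write: already M (modified), no change] -> [I,M]
Op 4: C1 read [C1 read: already in M, no change] -> [I,M]
Op 5: C1 write [C1 write: already M (modified), no change] -> [I,M]
Op 6: C1 write [C1 write: already M (modified), no change] -> [I,M]
Op 7: C1 read [C1 read: already in M, no change] -> [I,M]
Op 8: C1 read [C1 read: already in M, no change] -> [I,M]
S state never reached in this sequence.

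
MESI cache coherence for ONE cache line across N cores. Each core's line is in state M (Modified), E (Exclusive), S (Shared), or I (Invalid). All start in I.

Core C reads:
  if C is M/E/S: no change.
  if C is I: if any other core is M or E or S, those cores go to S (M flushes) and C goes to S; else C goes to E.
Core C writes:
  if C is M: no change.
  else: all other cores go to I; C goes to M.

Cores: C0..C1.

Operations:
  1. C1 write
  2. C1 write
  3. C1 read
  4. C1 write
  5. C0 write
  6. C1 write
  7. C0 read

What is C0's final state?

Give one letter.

Answer: S

Derivation:
Op 1: C1 write [C1 write: invalidate none -> C1=M] -> [I,M]
Op 2: C1 write [C1 write: already M (modified), no change] -> [I,M]
Op 3: C1 read [C1 read: already in M, no change] -> [I,M]
Op 4: C1 write [C1 write: already M (modified), no change] -> [I,M]
Op 5: C0 write [C0 write: invalidate ['C1=M'] -> C0=M] -> [M,I]
Op 6: C1 write [C1 write: invalidate ['C0=M'] -> C1=M] -> [I,M]
Op 7: C0 read [C0 read from I: others=['C1=M'] -> C0=S, others downsized to S] -> [S,S]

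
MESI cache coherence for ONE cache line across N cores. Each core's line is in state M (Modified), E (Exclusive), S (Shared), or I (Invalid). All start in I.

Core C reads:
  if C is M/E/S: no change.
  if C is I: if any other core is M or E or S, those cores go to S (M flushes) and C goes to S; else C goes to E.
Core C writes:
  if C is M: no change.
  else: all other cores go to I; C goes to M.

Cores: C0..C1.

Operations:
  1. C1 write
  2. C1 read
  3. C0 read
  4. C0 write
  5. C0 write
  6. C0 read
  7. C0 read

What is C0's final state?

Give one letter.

Op 1: C1 write [C1 write: invalidate none -> C1=M] -> [I,M]
Op 2: C1 read [C1 read: already in M, no change] -> [I,M]
Op 3: C0 read [C0 read from I: others=['C1=M'] -> C0=S, others downsized to S] -> [S,S]
Op 4: C0 write [C0 write: invalidate ['C1=S'] -> C0=M] -> [M,I]
Op 5: C0 write [C0 write: already M (modified), no change] -> [M,I]
Op 6: C0 read [C0 read: already in M, no change] -> [M,I]
Op 7: C0 read [C0 read: already in M, no change] -> [M,I]

Answer: M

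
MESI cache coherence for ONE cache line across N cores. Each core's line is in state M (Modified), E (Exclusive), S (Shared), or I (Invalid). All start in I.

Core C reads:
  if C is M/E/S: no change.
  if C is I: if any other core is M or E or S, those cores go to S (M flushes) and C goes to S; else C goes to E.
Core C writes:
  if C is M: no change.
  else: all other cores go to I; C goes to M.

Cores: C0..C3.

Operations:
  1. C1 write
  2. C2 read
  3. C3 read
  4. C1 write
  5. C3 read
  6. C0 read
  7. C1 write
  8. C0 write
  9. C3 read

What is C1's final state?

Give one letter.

Op 1: C1 write [C1 write: invalidate none -> C1=M] -> [I,M,I,I]
Op 2: C2 read [C2 read from I: others=['C1=M'] -> C2=S, others downsized to S] -> [I,S,S,I]
Op 3: C3 read [C3 read from I: others=['C1=S', 'C2=S'] -> C3=S, others downsized to S] -> [I,S,S,S]
Op 4: C1 write [C1 write: invalidate ['C2=S', 'C3=S'] -> C1=M] -> [I,M,I,I]
Op 5: C3 read [C3 read from I: others=['C1=M'] -> C3=S, others downsized to S] -> [I,S,I,S]
Op 6: C0 read [C0 read from I: others=['C1=S', 'C3=S'] -> C0=S, others downsized to S] -> [S,S,I,S]
Op 7: C1 write [C1 write: invalidate ['C0=S', 'C3=S'] -> C1=M] -> [I,M,I,I]
Op 8: C0 write [C0 write: invalidate ['C1=M'] -> C0=M] -> [M,I,I,I]
Op 9: C3 read [C3 read from I: others=['C0=M'] -> C3=S, others downsized to S] -> [S,I,I,S]

Answer: I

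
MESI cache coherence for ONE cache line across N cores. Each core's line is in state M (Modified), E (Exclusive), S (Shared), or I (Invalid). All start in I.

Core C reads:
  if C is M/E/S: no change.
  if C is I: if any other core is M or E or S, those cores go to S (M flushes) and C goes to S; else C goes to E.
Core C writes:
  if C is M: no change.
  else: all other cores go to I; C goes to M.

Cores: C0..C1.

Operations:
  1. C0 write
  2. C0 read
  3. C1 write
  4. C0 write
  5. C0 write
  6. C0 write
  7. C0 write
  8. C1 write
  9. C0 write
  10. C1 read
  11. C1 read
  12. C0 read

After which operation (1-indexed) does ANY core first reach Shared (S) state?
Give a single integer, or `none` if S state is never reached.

Answer: 10

Derivation:
Op 1: C0 write [C0 write: invalidate none -> C0=M] -> [M,I]
Op 2: C0 read [C0 read: already in M, no change] -> [M,I]
Op 3: C1 write [C1 write: invalidate ['C0=M'] -> C1=M] -> [I,M]
Op 4: C0 write [C0 write: invalidate ['C1=M'] -> C0=M] -> [M,I]
Op 5: C0 write [C0 write: already M (modified), no change] -> [M,I]
Op 6: C0 write [C0 write: already M (modified), no change] -> [M,I]
Op 7: C0 write [C0 write: already M (modified), no change] -> [M,I]
Op 8: C1 write [C1 write: invalidate ['C0=M'] -> C1=M] -> [I,M]
Op 9: C0 write [C0 write: invalidate ['C1=M'] -> C0=M] -> [M,I]
Op 10: C1 read [C1 read from I: others=['C0=M'] -> C1=S, others downsized to S] -> [S,S]
  -> First S state at op 10; remaining ops need not be traced.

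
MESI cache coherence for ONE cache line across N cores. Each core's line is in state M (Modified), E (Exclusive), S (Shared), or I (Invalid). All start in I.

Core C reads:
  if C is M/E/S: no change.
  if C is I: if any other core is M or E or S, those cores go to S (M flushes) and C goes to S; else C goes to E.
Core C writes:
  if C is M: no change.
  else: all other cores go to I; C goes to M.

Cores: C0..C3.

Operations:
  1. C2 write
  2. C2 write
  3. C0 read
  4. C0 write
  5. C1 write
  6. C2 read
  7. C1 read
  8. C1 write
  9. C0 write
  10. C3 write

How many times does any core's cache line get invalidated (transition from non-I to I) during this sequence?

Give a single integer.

Op 1: C2 write [C2 write: invalidate none -> C2=M] -> [I,I,M,I] (invalidations this op: 0; running total: 0)
Op 2: C2 write [C2 write: already M (modified), no change] -> [I,I,M,I] (invalidations this op: 0; running total: 0)
Op 3: C0 read [C0 read from I: others=['C2=M'] -> C0=S, others downsized to S] -> [S,I,S,I] (invalidations this op: 0; running total: 0)
Op 4: C0 write [C0 write: invalidate ['C2=S'] -> C0=M] -> [M,I,I,I] (invalidations this op: 1; running total: 1)
Op 5: C1 write [C1 write: invalidate ['C0=M'] -> C1=M] -> [I,M,I,I] (invalidations this op: 1; running total: 2)
Op 6: C2 read [C2 read from I: others=['C1=M'] -> C2=S, others downsized to S] -> [I,S,S,I] (invalidations this op: 0; running total: 2)
Op 7: C1 read [C1 read: already in S, no change] -> [I,S,S,I] (invalidations this op: 0; running total: 2)
Op 8: C1 write [C1 write: invalidate ['C2=S'] -> C1=M] -> [I,M,I,I] (invalidations this op: 1; running total: 3)
Op 9: C0 write [C0 write: invalidate ['C1=M'] -> C0=M] -> [M,I,I,I] (invalidations this op: 1; running total: 4)
Op 10: C3 write [C3 write: invalidate ['C0=M'] -> C3=M] -> [I,I,I,M] (invalidations this op: 1; running total: 5)

Answer: 5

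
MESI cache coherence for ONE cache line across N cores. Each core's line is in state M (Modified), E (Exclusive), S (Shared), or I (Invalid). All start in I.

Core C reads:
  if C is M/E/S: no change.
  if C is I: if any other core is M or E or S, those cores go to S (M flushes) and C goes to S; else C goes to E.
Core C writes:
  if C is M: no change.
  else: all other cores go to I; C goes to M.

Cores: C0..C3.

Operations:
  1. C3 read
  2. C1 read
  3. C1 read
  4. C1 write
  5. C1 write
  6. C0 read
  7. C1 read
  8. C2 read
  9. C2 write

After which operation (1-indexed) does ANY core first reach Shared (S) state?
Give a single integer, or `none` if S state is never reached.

Op 1: C3 read [C3 read from I: no other sharers -> C3=E (exclusive)] -> [I,I,I,E]
Op 2: C1 read [C1 read from I: others=['C3=E'] -> C1=S, others downsized to S] -> [I,S,I,S]
  -> First S state at op 2; remaining ops need not be traced.

Answer: 2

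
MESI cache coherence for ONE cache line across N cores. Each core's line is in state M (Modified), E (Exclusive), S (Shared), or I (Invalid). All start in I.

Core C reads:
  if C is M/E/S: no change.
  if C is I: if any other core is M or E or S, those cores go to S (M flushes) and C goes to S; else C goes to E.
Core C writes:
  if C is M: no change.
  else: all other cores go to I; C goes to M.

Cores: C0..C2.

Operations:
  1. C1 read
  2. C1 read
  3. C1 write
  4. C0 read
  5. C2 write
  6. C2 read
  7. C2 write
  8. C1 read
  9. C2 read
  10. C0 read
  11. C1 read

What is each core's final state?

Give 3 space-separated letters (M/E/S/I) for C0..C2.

Op 1: C1 read [C1 read from I: no other sharers -> C1=E (exclusive)] -> [I,E,I]
Op 2: C1 read [C1 read: already in E, no change] -> [I,E,I]
Op 3: C1 write [C1 write: invalidate none -> C1=M] -> [I,M,I]
Op 4: C0 read [C0 read from I: others=['C1=M'] -> C0=S, others downsized to S] -> [S,S,I]
Op 5: C2 write [C2 write: invalidate ['C0=S', 'C1=S'] -> C2=M] -> [I,I,M]
Op 6: C2 read [C2 read: already in M, no change] -> [I,I,M]
Op 7: C2 write [C2 write: already M (modified), no change] -> [I,I,M]
Op 8: C1 read [C1 read from I: others=['C2=M'] -> C1=S, others downsized to S] -> [I,S,S]
Op 9: C2 read [C2 read: already in S, no change] -> [I,S,S]
Op 10: C0 read [C0 read from I: others=['C1=S', 'C2=S'] -> C0=S, others downsized to S] -> [S,S,S]
Op 11: C1 read [C1 read: already in S, no change] -> [S,S,S]

Answer: S S S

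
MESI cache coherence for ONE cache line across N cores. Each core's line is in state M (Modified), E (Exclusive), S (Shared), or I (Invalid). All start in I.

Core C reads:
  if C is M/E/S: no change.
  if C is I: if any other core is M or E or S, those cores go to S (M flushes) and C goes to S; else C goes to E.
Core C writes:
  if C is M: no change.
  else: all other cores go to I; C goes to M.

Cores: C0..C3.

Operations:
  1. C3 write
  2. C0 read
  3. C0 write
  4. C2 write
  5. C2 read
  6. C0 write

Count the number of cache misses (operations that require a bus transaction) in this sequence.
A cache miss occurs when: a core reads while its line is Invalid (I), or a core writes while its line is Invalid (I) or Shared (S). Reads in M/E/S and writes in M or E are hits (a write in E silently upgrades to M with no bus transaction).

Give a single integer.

Op 1: C3 write [C3 write: invalidate none -> C3=M] -> [I,I,I,M] [MISS #1: write from I]
Op 2: C0 read [C0 read from I: others=['C3=M'] -> C0=S, others downsized to S] -> [S,I,I,S] [MISS #2: read from I]
Op 3: C0 write [C0 write: invalidate ['C3=S'] -> C0=M] -> [M,I,I,I] [MISS #3: write from S]
Op 4: C2 write [C2 write: invalidate ['C0=M'] -> C2=M] -> [I,I,M,I] [MISS #4: write from I]
Op 5: C2 read [C2 read: already in M, no change] -> [I,I,M,I] [hit: read from M]
Op 6: C0 write [C0 write: invalidate ['C2=M'] -> C0=M] -> [M,I,I,I] [MISS #5: write from I]

Answer: 5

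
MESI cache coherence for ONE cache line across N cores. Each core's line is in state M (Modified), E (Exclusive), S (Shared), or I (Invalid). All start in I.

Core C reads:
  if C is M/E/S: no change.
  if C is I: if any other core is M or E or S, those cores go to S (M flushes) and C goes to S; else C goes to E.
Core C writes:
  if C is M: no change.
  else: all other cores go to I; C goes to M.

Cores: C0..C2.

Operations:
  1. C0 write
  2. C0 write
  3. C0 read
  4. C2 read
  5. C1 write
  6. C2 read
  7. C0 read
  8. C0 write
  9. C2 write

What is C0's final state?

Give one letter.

Answer: I

Derivation:
Op 1: C0 write [C0 write: invalidate none -> C0=M] -> [M,I,I]
Op 2: C0 write [C0 write: already M (modified), no change] -> [M,I,I]
Op 3: C0 read [C0 read: already in M, no change] -> [M,I,I]
Op 4: C2 read [C2 read from I: others=['C0=M'] -> C2=S, others downsized to S] -> [S,I,S]
Op 5: C1 write [C1 write: invalidate ['C0=S', 'C2=S'] -> C1=M] -> [I,M,I]
Op 6: C2 read [C2 read from I: others=['C1=M'] -> C2=S, others downsized to S] -> [I,S,S]
Op 7: C0 read [C0 read from I: others=['C1=S', 'C2=S'] -> C0=S, others downsized to S] -> [S,S,S]
Op 8: C0 write [C0 write: invalidate ['C1=S', 'C2=S'] -> C0=M] -> [M,I,I]
Op 9: C2 write [C2 write: invalidate ['C0=M'] -> C2=M] -> [I,I,M]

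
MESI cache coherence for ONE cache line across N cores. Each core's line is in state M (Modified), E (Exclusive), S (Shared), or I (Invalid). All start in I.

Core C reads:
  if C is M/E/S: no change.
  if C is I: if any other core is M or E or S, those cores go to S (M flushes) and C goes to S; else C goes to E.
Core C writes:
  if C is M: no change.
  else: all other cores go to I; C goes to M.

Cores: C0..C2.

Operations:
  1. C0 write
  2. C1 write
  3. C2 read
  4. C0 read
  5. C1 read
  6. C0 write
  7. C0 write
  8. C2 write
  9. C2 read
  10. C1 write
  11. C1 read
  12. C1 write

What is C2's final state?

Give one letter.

Op 1: C0 write [C0 write: invalidate none -> C0=M] -> [M,I,I]
Op 2: C1 write [C1 write: invalidate ['C0=M'] -> C1=M] -> [I,M,I]
Op 3: C2 read [C2 read from I: others=['C1=M'] -> C2=S, others downsized to S] -> [I,S,S]
Op 4: C0 read [C0 read from I: others=['C1=S', 'C2=S'] -> C0=S, others downsized to S] -> [S,S,S]
Op 5: C1 read [C1 read: already in S, no change] -> [S,S,S]
Op 6: C0 write [C0 write: invalidate ['C1=S', 'C2=S'] -> C0=M] -> [M,I,I]
Op 7: C0 write [C0 write: already M (modified), no change] -> [M,I,I]
Op 8: C2 write [C2 write: invalidate ['C0=M'] -> C2=M] -> [I,I,M]
Op 9: C2 read [C2 read: already in M, no change] -> [I,I,M]
Op 10: C1 write [C1 write: invalidate ['C2=M'] -> C1=M] -> [I,M,I]
Op 11: C1 read [C1 read: already in M, no change] -> [I,M,I]
Op 12: C1 write [C1 write: already M (modified), no change] -> [I,M,I]

Answer: I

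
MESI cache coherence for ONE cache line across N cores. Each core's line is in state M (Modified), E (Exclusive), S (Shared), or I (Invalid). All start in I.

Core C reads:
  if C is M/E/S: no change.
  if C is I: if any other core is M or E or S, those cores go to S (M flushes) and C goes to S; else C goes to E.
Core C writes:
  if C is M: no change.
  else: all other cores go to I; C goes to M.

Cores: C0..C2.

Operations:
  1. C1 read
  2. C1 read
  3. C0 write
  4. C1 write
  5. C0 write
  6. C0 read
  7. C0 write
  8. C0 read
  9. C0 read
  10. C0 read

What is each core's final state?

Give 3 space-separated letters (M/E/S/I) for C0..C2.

Op 1: C1 read [C1 read from I: no other sharers -> C1=E (exclusive)] -> [I,E,I]
Op 2: C1 read [C1 read: already in E, no change] -> [I,E,I]
Op 3: C0 write [C0 write: invalidate ['C1=E'] -> C0=M] -> [M,I,I]
Op 4: C1 write [C1 write: invalidate ['C0=M'] -> C1=M] -> [I,M,I]
Op 5: C0 write [C0 write: invalidate ['C1=M'] -> C0=M] -> [M,I,I]
Op 6: C0 read [C0 read: already in M, no change] -> [M,I,I]
Op 7: C0 write [C0 write: already M (modified), no change] -> [M,I,I]
Op 8: C0 read [C0 read: already in M, no change] -> [M,I,I]
Op 9: C0 read [C0 read: already in M, no change] -> [M,I,I]
Op 10: C0 read [C0 read: already in M, no change] -> [M,I,I]

Answer: M I I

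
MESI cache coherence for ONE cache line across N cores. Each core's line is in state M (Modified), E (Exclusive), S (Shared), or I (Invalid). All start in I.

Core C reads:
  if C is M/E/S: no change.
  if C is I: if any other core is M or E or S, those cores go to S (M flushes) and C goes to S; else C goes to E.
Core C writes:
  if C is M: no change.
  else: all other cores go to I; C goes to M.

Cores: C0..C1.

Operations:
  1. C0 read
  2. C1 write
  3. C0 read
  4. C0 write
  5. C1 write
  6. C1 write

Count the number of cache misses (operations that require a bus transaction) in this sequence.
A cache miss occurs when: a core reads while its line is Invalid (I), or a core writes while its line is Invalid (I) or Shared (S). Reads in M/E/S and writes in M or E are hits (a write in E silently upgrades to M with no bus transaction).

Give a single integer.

Answer: 5

Derivation:
Op 1: C0 read [C0 read from I: no other sharers -> C0=E (exclusive)] -> [E,I] [MISS #1: read from I]
Op 2: C1 write [C1 write: invalidate ['C0=E'] -> C1=M] -> [I,M] [MISS #2: write from I]
Op 3: C0 read [C0 read from I: others=['C1=M'] -> C0=S, others downsized to S] -> [S,S] [MISS #3: read from I]
Op 4: C0 write [C0 write: invalidate ['C1=S'] -> C0=M] -> [M,I] [MISS #4: write from S]
Op 5: C1 write [C1 write: invalidate ['C0=M'] -> C1=M] -> [I,M] [MISS #5: write from I]
Op 6: C1 write [C1 write: already M (modified), no change] -> [I,M] [hit: write from M]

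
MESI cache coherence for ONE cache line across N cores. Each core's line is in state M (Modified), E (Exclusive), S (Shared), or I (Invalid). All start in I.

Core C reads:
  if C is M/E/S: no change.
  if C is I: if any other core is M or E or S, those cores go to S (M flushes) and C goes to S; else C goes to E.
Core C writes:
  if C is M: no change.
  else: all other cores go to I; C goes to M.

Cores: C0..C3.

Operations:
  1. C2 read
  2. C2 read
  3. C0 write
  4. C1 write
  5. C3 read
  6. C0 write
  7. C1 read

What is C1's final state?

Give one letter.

Answer: S

Derivation:
Op 1: C2 read [C2 read from I: no other sharers -> C2=E (exclusive)] -> [I,I,E,I]
Op 2: C2 read [C2 read: already in E, no change] -> [I,I,E,I]
Op 3: C0 write [C0 write: invalidate ['C2=E'] -> C0=M] -> [M,I,I,I]
Op 4: C1 write [C1 write: invalidate ['C0=M'] -> C1=M] -> [I,M,I,I]
Op 5: C3 read [C3 read from I: others=['C1=M'] -> C3=S, others downsized to S] -> [I,S,I,S]
Op 6: C0 write [C0 write: invalidate ['C1=S', 'C3=S'] -> C0=M] -> [M,I,I,I]
Op 7: C1 read [C1 read from I: others=['C0=M'] -> C1=S, others downsized to S] -> [S,S,I,I]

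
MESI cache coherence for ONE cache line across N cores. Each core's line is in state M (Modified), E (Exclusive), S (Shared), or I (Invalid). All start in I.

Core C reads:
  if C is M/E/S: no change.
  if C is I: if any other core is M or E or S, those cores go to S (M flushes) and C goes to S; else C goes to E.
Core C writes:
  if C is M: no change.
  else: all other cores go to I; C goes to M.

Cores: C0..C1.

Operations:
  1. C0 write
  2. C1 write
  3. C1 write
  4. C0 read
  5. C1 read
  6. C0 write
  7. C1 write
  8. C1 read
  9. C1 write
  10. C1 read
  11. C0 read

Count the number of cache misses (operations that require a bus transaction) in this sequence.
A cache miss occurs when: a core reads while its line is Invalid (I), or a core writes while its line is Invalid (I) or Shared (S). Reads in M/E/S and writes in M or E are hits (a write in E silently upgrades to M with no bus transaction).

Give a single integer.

Op 1: C0 write [C0 write: invalidate none -> C0=M] -> [M,I] [MISS #1: write from I]
Op 2: C1 write [C1 write: invalidate ['C0=M'] -> C1=M] -> [I,M] [MISS #2: write from I]
Op 3: C1 write [C1 write: already M (modified), no change] -> [I,M] [hit: write from M]
Op 4: C0 read [C0 read from I: others=['C1=M'] -> C0=S, others downsized to S] -> [S,S] [MISS #3: read from I]
Op 5: C1 read [C1 read: already in S, no change] -> [S,S] [hit: read from S]
Op 6: C0 write [C0 write: invalidate ['C1=S'] -> C0=M] -> [M,I] [MISS #4: write from S]
Op 7: C1 write [C1 write: invalidate ['C0=M'] -> C1=M] -> [I,M] [MISS #5: write from I]
Op 8: C1 read [C1 read: already in M, no change] -> [I,M] [hit: read from M]
Op 9: C1 write [C1 write: already M (modified), no change] -> [I,M] [hit: write from M]
Op 10: C1 read [C1 read: already in M, no change] -> [I,M] [hit: read from M]
Op 11: C0 read [C0 read from I: others=['C1=M'] -> C0=S, others downsized to S] -> [S,S] [MISS #6: read from I]

Answer: 6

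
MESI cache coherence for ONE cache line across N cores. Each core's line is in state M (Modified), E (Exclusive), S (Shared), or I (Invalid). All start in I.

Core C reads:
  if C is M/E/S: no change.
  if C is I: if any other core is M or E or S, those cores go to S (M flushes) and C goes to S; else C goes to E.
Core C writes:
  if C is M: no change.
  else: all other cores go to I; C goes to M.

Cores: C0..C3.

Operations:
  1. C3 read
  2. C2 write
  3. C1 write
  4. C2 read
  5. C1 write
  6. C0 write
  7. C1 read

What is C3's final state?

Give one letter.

Answer: I

Derivation:
Op 1: C3 read [C3 read from I: no other sharers -> C3=E (exclusive)] -> [I,I,I,E]
Op 2: C2 write [C2 write: invalidate ['C3=E'] -> C2=M] -> [I,I,M,I]
Op 3: C1 write [C1 write: invalidate ['C2=M'] -> C1=M] -> [I,M,I,I]
Op 4: C2 read [C2 read from I: others=['C1=M'] -> C2=S, others downsized to S] -> [I,S,S,I]
Op 5: C1 write [C1 write: invalidate ['C2=S'] -> C1=M] -> [I,M,I,I]
Op 6: C0 write [C0 write: invalidate ['C1=M'] -> C0=M] -> [M,I,I,I]
Op 7: C1 read [C1 read from I: others=['C0=M'] -> C1=S, others downsized to S] -> [S,S,I,I]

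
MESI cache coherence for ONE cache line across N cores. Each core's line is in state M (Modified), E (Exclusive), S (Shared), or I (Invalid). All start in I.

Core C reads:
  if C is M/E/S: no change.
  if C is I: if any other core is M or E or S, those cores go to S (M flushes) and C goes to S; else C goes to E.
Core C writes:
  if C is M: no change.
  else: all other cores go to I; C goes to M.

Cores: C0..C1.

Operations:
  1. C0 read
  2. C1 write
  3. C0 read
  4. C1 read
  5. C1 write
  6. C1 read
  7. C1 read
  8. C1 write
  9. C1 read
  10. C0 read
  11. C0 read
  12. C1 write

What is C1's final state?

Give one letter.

Op 1: C0 read [C0 read from I: no other sharers -> C0=E (exclusive)] -> [E,I]
Op 2: C1 write [C1 write: invalidate ['C0=E'] -> C1=M] -> [I,M]
Op 3: C0 read [C0 read from I: others=['C1=M'] -> C0=S, others downsized to S] -> [S,S]
Op 4: C1 read [C1 read: already in S, no change] -> [S,S]
Op 5: C1 write [C1 write: invalidate ['C0=S'] -> C1=M] -> [I,M]
Op 6: C1 read [C1 read: already in M, no change] -> [I,M]
Op 7: C1 read [C1 read: already in M, no change] -> [I,M]
Op 8: C1 write [C1 write: already M (modified), no change] -> [I,M]
Op 9: C1 read [C1 read: already in M, no change] -> [I,M]
Op 10: C0 read [C0 read from I: others=['C1=M'] -> C0=S, others downsized to S] -> [S,S]
Op 11: C0 read [C0 read: already in S, no change] -> [S,S]
Op 12: C1 write [C1 write: invalidate ['C0=S'] -> C1=M] -> [I,M]

Answer: M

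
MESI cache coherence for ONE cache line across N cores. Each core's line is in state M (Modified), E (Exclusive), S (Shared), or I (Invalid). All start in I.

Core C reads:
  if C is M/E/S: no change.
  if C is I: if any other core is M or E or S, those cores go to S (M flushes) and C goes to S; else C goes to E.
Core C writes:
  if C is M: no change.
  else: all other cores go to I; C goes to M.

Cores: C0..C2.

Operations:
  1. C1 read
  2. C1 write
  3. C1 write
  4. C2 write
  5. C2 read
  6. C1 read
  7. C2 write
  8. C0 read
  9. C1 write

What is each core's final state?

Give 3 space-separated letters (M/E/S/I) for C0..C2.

Op 1: C1 read [C1 read from I: no other sharers -> C1=E (exclusive)] -> [I,E,I]
Op 2: C1 write [C1 write: invalidate none -> C1=M] -> [I,M,I]
Op 3: C1 write [C1 write: already M (modified), no change] -> [I,M,I]
Op 4: C2 write [C2 write: invalidate ['C1=M'] -> C2=M] -> [I,I,M]
Op 5: C2 read [C2 read: already in M, no change] -> [I,I,M]
Op 6: C1 read [C1 read from I: others=['C2=M'] -> C1=S, others downsized to S] -> [I,S,S]
Op 7: C2 write [C2 write: invalidate ['C1=S'] -> C2=M] -> [I,I,M]
Op 8: C0 read [C0 read from I: others=['C2=M'] -> C0=S, others downsized to S] -> [S,I,S]
Op 9: C1 write [C1 write: invalidate ['C0=S', 'C2=S'] -> C1=M] -> [I,M,I]

Answer: I M I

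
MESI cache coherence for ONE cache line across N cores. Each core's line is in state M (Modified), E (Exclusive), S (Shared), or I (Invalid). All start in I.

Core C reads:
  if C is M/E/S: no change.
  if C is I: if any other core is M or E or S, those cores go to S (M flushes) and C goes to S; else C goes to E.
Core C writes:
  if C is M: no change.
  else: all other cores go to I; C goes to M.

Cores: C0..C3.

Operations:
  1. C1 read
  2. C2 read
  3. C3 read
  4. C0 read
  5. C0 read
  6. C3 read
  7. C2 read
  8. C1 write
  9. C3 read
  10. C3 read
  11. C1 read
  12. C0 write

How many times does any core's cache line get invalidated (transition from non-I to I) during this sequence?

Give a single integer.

Op 1: C1 read [C1 read from I: no other sharers -> C1=E (exclusive)] -> [I,E,I,I] (invalidations this op: 0; running total: 0)
Op 2: C2 read [C2 read from I: others=['C1=E'] -> C2=S, others downsized to S] -> [I,S,S,I] (invalidations this op: 0; running total: 0)
Op 3: C3 read [C3 read from I: others=['C1=S', 'C2=S'] -> C3=S, others downsized to S] -> [I,S,S,S] (invalidations this op: 0; running total: 0)
Op 4: C0 read [C0 read from I: others=['C1=S', 'C2=S', 'C3=S'] -> C0=S, others downsized to S] -> [S,S,S,S] (invalidations this op: 0; running total: 0)
Op 5: C0 read [C0 read: already in S, no change] -> [S,S,S,S] (invalidations this op: 0; running total: 0)
Op 6: C3 read [C3 read: already in S, no change] -> [S,S,S,S] (invalidations this op: 0; running total: 0)
Op 7: C2 read [C2 read: already in S, no change] -> [S,S,S,S] (invalidations this op: 0; running total: 0)
Op 8: C1 write [C1 write: invalidate ['C0=S', 'C2=S', 'C3=S'] -> C1=M] -> [I,M,I,I] (invalidations this op: 3; running total: 3)
Op 9: C3 read [C3 read from I: others=['C1=M'] -> C3=S, others downsized to S] -> [I,S,I,S] (invalidations this op: 0; running total: 3)
Op 10: C3 read [C3 read: already in S, no change] -> [I,S,I,S] (invalidations this op: 0; running total: 3)
Op 11: C1 read [C1 read: already in S, no change] -> [I,S,I,S] (invalidations this op: 0; running total: 3)
Op 12: C0 write [C0 write: invalidate ['C1=S', 'C3=S'] -> C0=M] -> [M,I,I,I] (invalidations this op: 2; running total: 5)

Answer: 5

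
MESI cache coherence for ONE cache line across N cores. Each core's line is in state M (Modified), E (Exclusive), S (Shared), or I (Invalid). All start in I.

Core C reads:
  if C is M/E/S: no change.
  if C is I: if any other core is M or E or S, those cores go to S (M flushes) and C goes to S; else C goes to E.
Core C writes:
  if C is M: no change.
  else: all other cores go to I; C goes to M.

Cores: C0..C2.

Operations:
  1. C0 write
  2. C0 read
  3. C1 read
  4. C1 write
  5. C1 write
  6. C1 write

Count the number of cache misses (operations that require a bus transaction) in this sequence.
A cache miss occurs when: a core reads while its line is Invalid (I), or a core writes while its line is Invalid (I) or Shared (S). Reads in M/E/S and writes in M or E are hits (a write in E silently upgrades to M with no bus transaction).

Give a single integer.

Op 1: C0 write [C0 write: invalidate none -> C0=M] -> [M,I,I] [MISS #1: write from I]
Op 2: C0 read [C0 read: already in M, no change] -> [M,I,I] [hit: read from M]
Op 3: C1 read [C1 read from I: others=['C0=M'] -> C1=S, others downsized to S] -> [S,S,I] [MISS #2: read from I]
Op 4: C1 write [C1 write: invalidate ['C0=S'] -> C1=M] -> [I,M,I] [MISS #3: write from S]
Op 5: C1 write [C1 write: already M (modified), no change] -> [I,M,I] [hit: write from M]
Op 6: C1 write [C1 write: already M (modified), no change] -> [I,M,I] [hit: write from M]

Answer: 3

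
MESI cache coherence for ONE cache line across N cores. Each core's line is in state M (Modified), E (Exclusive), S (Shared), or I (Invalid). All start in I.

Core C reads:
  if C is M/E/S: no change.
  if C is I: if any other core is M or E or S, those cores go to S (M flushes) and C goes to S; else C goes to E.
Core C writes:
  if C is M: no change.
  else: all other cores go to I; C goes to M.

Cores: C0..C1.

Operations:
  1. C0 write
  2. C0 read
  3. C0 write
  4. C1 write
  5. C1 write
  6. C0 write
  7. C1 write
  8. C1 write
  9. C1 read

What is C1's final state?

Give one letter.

Op 1: C0 write [C0 write: invalidate none -> C0=M] -> [M,I]
Op 2: C0 read [C0 read: already in M, no change] -> [M,I]
Op 3: C0 write [C0 write: already M (modified), no change] -> [M,I]
Op 4: C1 write [C1 write: invalidate ['C0=M'] -> C1=M] -> [I,M]
Op 5: C1 write [C1 write: already M (modified), no change] -> [I,M]
Op 6: C0 write [C0 write: invalidate ['C1=M'] -> C0=M] -> [M,I]
Op 7: C1 write [C1 write: invalidate ['C0=M'] -> C1=M] -> [I,M]
Op 8: C1 write [C1 write: already M (modified), no change] -> [I,M]
Op 9: C1 read [C1 read: already in M, no change] -> [I,M]

Answer: M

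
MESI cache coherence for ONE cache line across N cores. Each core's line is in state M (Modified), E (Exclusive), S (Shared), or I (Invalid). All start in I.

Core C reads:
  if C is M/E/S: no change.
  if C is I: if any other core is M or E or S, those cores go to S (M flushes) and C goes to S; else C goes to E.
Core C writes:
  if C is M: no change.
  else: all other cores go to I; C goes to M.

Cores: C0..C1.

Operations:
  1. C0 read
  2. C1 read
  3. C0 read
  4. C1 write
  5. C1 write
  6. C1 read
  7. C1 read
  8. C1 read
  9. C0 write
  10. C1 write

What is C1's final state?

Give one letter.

Op 1: C0 read [C0 read from I: no other sharers -> C0=E (exclusive)] -> [E,I]
Op 2: C1 read [C1 read from I: others=['C0=E'] -> C1=S, others downsized to S] -> [S,S]
Op 3: C0 read [C0 read: already in S, no change] -> [S,S]
Op 4: C1 write [C1 write: invalidate ['C0=S'] -> C1=M] -> [I,M]
Op 5: C1 write [C1 write: already M (modified), no change] -> [I,M]
Op 6: C1 read [C1 read: already in M, no change] -> [I,M]
Op 7: C1 read [C1 read: already in M, no change] -> [I,M]
Op 8: C1 read [C1 read: already in M, no change] -> [I,M]
Op 9: C0 write [C0 write: invalidate ['C1=M'] -> C0=M] -> [M,I]
Op 10: C1 write [C1 write: invalidate ['C0=M'] -> C1=M] -> [I,M]

Answer: M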